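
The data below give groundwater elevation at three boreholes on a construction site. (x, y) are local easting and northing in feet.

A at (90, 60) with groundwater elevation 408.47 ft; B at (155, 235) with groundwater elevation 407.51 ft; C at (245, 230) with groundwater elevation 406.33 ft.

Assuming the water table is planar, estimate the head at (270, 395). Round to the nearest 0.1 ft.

Taking A as reference: B−A = (65, 175, -0.96); C−A = (155, 170, -2.14).
Determinant of the coordinate differences = 65·170 − 155·175 = -16075.
∂h/∂x = [(-0.96)·170 − (-2.14)·175] / -16075 = -0.01314
∂h/∂y = [65·(-2.14) − 155·(-0.96)] / -16075 = -0.0006034
h(270, 395) = 408.47 + (-0.01314)·(180) + (-0.0006034)·(335) = 408.47 -2.366 -0.202 = 405.902 ft.

405.9 ft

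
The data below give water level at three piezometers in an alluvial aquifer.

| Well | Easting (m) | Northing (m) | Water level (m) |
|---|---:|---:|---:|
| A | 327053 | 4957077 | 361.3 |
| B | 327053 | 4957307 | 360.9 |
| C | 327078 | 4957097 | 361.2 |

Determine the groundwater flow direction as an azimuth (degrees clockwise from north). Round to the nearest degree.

Differences from A: to B (Δx, Δy, Δh) = (0, 230, -0.4); to C = (25, 20, -0.1).
Determinant of the coordinate differences = 0·20 − 25·230 = -5750.
∂h/∂x = [(-0.4)·20 − (-0.1)·230] / -5750 = -0.002609
∂h/∂y = [0·(-0.1) − 25·(-0.4)] / -5750 = -0.001739
Flow direction (−∇h) has components (+0.002609 E, +0.001739 N).
Azimuth = atan2(E, N) = atan2(+0.002609, +0.001739) = 56.3° ≈ 056°.

056°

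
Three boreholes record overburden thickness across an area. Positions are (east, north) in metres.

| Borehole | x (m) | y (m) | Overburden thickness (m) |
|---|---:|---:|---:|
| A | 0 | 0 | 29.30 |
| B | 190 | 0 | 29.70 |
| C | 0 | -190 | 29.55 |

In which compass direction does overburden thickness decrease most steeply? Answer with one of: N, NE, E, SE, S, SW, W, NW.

NW

∂d/∂x = (29.70 − 29.30) / (190 − 0) = +0.002105
∂d/∂y = (29.55 − 29.30) / (-190 − 0) = -0.001316
Steepest decrease is along −∇f = (-0.002105 E, +0.001316 N) → northwest.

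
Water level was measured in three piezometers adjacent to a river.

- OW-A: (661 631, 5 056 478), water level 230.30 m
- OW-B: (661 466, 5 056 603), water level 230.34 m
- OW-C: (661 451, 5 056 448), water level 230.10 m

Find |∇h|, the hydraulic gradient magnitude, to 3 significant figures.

0.00170

Differences from OW-A: to OW-B (Δx, Δy, Δh) = (-165, 125, +0.04); to OW-C = (-180, -30, -0.20).
Solve a·Δx + b·Δy = Δh: det = (-165)·(-30) − (-180)·125 = 27450.
∂h/∂x = [(+0.04)·(-30) − (-0.20)·125] / 27450 = +0.0008670
∂h/∂y = [(-165)·(-0.20) − (-180)·(+0.04)] / 27450 = +0.001464
|∇h| = √(0.0008670² + 0.001464²) = 0.001701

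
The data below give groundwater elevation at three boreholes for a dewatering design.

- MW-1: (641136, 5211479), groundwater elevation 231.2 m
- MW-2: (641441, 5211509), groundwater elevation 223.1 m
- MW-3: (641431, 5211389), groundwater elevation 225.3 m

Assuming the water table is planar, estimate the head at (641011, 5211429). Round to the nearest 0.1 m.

235.1 m

With h = a·x + b·y + c and MW-1 as origin, the differences give:
  305·a + 30·b = -8.1
  295·a + (-90)·b = -5.9
Eliminate b (×(-90) and ×30, subtract): -36300·a = 906.00 → a = ∂h/∂x = -0.02496
Back-substitute: b = ∂h/∂y = -0.01625.
h(641011, 5211429) = 231.2 + (-0.02496)·(-125) + (-0.01625)·(-50) = 231.2 +3.120 +0.813 = 235.133 m.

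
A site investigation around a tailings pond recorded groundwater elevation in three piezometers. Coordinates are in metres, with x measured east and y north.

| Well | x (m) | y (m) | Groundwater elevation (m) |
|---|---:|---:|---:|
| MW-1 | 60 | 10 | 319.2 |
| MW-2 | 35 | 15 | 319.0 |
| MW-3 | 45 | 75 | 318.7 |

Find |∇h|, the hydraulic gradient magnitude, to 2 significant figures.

Differences from MW-1: to MW-2 (Δx, Δy, Δh) = (-25, 5, -0.2); to MW-3 = (-15, 65, -0.5).
Determinant of the coordinate differences = (-25)·65 − (-15)·5 = -1550.
∂h/∂x = [(-0.2)·65 − (-0.5)·5] / -1550 = +0.006774
∂h/∂y = [(-25)·(-0.5) − (-15)·(-0.2)] / -1550 = -0.006129
|∇h| = √(0.006774² + -0.006129²) = 0.009135

0.0091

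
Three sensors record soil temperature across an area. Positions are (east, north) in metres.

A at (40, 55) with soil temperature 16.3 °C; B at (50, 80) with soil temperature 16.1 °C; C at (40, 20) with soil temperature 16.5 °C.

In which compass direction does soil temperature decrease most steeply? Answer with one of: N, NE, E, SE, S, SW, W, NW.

NE

Taking A as reference: B−A = (10, 25, -0.2); C−A = (0, -35, +0.2).
Determinant of the coordinate differences = 10·(-35) − 0·25 = -350.
∂T/∂x = [(-0.2)·(-35) − (+0.2)·25] / -350 = -0.005714
∂T/∂y = [10·(+0.2) − 0·(-0.2)] / -350 = -0.005714
Steepest decrease is along −∇f = (+0.005714 E, +0.005714 N) → northeast.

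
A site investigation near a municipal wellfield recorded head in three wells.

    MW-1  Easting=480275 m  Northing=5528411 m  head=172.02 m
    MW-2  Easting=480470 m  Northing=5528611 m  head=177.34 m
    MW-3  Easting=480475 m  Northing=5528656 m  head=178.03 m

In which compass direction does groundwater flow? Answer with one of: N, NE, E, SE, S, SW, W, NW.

Three-point gradient (reference MW-1): Δ to MW-2 = (195, 200, +5.32), Δ to MW-3 = (200, 245, +6.01).
∂h/∂x = +0.01304, ∂h/∂y = +0.01388 (det = 7775).
Flow = −∇h = (-0.01304 east, -0.01388 north), which points southwest.

SW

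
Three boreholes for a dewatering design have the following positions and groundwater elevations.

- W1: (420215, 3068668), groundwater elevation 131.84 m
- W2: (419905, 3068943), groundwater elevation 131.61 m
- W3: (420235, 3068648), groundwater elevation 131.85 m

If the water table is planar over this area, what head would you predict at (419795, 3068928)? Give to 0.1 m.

131.3 m

With h = a·x + b·y + c and W1 as origin, the differences give:
  (-310)·a + 275·b = -0.23
  20·a + (-20)·b = +0.01
Eliminate b (×(-20) and ×275, subtract): 700·a = 1.850 → a = ∂h/∂x = +0.002643
Back-substitute: b = ∂h/∂y = +0.002143.
h(419795, 3068928) = 131.84 + (+0.002643)·(-420) + (+0.002143)·(260) = 131.84 -1.110 +0.557 = 131.287 m.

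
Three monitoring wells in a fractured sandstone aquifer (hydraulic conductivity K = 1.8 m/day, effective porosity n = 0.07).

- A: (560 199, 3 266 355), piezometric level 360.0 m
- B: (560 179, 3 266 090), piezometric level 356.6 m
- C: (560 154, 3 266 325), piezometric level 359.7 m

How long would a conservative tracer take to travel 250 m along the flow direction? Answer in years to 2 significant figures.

2.0 years

Taking A as reference: B−A = (-20, -265, -3.4); C−A = (-45, -30, -0.3).
Solve a·Δx + b·Δy = Δh: det = (-20)·(-30) − (-45)·(-265) = -11325.
∂h/∂x = [(-3.4)·(-30) − (-0.3)·(-265)] / -11325 = -0.001987
∂h/∂y = [(-20)·(-0.3) − (-45)·(-3.4)] / -11325 = +0.01298
|∇h| = √(-0.001987² + 0.01298²) = 0.01313
Seepage velocity v = K·i/n = 1.8 × 0.01313 / 0.07 = 0.3376 m/day.
t = 250 / 0.3376 = 740.5 days = 2.03 years.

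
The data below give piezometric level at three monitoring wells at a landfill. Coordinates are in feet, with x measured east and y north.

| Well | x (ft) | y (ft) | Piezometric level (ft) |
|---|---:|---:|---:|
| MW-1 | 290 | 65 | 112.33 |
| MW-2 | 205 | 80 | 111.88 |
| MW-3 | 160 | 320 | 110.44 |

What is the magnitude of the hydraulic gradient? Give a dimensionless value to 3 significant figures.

Differences from MW-1: to MW-2 (Δx, Δy, Δh) = (-85, 15, -0.45); to MW-3 = (-130, 255, -1.89).
Solve a·Δx + b·Δy = Δh: det = (-85)·255 − (-130)·15 = -19725.
∂h/∂x = [(-0.45)·255 − (-1.89)·15] / -19725 = +0.004380
∂h/∂y = [(-85)·(-1.89) − (-130)·(-0.45)] / -19725 = -0.005179
|∇h| = √(0.004380² + -0.005179²) = 0.006783

0.00678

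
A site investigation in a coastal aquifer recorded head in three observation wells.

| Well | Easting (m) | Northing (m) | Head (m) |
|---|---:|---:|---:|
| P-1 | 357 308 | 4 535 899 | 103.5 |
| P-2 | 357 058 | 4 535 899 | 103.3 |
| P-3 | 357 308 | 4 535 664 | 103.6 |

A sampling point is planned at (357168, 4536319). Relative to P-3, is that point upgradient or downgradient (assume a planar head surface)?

∂h/∂x = (103.3 − 103.5) / (357058 − 357308) = +0.0008000
∂h/∂y = (103.6 − 103.5) / (4535664 − 4535899) = -0.0004255
Head at (357168, 4536319) = 103.5 + (+0.0008000)·(-140) + (-0.0004255)·(420) = 103.21 m.
That is lower than the 103.6 m at P-3, so the point is downgradient.

downgradient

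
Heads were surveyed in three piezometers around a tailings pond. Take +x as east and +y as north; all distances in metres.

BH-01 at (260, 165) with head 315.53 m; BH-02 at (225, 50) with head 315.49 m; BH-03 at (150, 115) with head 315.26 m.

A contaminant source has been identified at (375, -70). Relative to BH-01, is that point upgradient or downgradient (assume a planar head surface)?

Differences from BH-01: to BH-02 (Δx, Δy, Δh) = (-35, -115, -0.04); to BH-03 = (-110, -50, -0.27).
Determinant of the coordinate differences = (-35)·(-50) − (-110)·(-115) = -10900.
∂h/∂x = [(-0.04)·(-50) − (-0.27)·(-115)] / -10900 = +0.002665
∂h/∂y = [(-35)·(-0.27) − (-110)·(-0.04)] / -10900 = -0.0004633
Head at (375, -70) = 315.53 + (+0.002665)·(115) + (-0.0004633)·(-235) = 315.95 m.
That is higher than the 315.53 m at BH-01, so the point is upgradient.

upgradient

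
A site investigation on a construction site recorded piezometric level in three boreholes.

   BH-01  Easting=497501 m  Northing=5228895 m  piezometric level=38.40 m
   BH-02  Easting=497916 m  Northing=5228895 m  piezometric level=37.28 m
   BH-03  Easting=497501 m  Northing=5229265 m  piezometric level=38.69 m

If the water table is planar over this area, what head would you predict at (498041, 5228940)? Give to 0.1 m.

∂h/∂x = (37.28 − 38.40) / (497916 − 497501) = -0.002699
∂h/∂y = (38.69 − 38.40) / (5229265 − 5228895) = +0.0007838
h(498041, 5228940) = 38.40 + (-0.002699)·(540) + (+0.0007838)·(45) = 38.40 -1.457 +0.035 = 36.978 m.

37.0 m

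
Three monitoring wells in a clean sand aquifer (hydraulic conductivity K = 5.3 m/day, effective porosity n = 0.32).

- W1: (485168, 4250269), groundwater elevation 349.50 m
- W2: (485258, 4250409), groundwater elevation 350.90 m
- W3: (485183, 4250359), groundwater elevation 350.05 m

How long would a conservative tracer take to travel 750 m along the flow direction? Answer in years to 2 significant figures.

13 years

Three-point gradient (reference W1): Δ to W2 = (90, 140, +1.40), Δ to W3 = (15, 90, +0.55).
∂h/∂x = +0.008167, ∂h/∂y = +0.004750 (det = 6000).
|∇h| = √(0.008167² + 0.004750²) = 0.009448
Seepage velocity v = K·i/n = 5.3 × 0.009448 / 0.32 = 0.1565 m/day.
t = 750 / 0.1565 = 4792 days = 13.1 years.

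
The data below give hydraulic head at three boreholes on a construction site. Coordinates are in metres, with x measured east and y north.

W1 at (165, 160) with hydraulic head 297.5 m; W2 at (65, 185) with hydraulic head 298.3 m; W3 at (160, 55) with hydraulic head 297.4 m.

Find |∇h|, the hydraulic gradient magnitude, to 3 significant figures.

0.00778

Three-point gradient (reference W1): Δ to W2 = (-100, 25, +0.8), Δ to W3 = (-5, -105, -0.1).
∂h/∂x = -0.007671, ∂h/∂y = +0.001318 (det = 10625).
|∇h| = √(-0.007671² + 0.001318²) = 0.007783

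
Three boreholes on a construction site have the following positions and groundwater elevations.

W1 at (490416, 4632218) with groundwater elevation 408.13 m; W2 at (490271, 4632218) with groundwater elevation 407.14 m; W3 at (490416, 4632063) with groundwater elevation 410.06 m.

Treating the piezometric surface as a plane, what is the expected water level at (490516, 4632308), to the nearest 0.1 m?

407.7 m

∂h/∂x = (407.14 − 408.13) / (490271 − 490416) = +0.006828
∂h/∂y = (410.06 − 408.13) / (4632063 − 4632218) = -0.01245
h(490516, 4632308) = 408.13 + (+0.006828)·(100) + (-0.01245)·(90) = 408.13 +0.683 -1.121 = 407.692 m.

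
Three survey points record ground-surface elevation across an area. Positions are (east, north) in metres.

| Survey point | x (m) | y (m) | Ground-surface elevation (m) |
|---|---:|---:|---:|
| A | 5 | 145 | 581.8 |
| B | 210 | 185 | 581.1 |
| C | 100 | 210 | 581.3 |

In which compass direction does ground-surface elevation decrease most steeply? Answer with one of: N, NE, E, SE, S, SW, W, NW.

With z = a·x + b·y + c and A as origin, the differences give:
  205·a + 40·b = -0.7
  95·a + 65·b = -0.5
Eliminate b (×65 and ×40, subtract): 9525·a = -25.50 → a = ∂z/∂x = -0.002677
Back-substitute: b = ∂z/∂y = -0.003780.
Steepest decrease is along −∇f = (+0.002677 E, +0.003780 N) → northeast.

NE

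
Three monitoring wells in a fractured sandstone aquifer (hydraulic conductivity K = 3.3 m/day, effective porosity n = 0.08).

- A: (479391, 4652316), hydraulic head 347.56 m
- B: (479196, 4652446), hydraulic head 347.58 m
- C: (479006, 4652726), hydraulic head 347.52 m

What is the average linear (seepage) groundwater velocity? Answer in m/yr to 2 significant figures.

10 m/yr

With h = a·x + b·y + c and A as origin, the differences give:
  (-195)·a + 130·b = +0.02
  (-385)·a + 410·b = -0.04
Eliminate b (×410 and ×130, subtract): -29900·a = 13.400 → a = ∂h/∂x = -0.0004482
Back-substitute: b = ∂h/∂y = -0.0005184.
|∇h| = √(-0.0004482² + -0.0005184²) = 0.0006853
Seepage velocity v = K·i/n = 3.3 × 0.0006853 / 0.08 = 0.02827 m/day = 10.33 m/yr.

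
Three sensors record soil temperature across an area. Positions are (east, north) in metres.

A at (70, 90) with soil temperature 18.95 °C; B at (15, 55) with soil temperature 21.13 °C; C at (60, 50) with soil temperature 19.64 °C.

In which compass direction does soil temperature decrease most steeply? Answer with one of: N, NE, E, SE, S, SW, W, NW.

E

Three-point gradient (reference A): Δ to B = (-55, -35, +2.18), Δ to C = (-10, -40, +0.69).
∂T/∂x = -0.03408, ∂T/∂y = -0.008730 (det = 1850).
Steepest decrease is along −∇f = (+0.03408 E, +0.008730 N) → east.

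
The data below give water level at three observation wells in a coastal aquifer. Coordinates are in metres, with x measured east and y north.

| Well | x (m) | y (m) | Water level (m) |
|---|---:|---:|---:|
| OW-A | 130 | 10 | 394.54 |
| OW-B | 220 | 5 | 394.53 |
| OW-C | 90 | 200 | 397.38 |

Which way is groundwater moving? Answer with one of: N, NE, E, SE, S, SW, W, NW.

S

Three-point gradient (reference OW-A): Δ to OW-B = (90, -5, -0.01), Δ to OW-C = (-40, 190, +2.84).
∂h/∂x = +0.0007278, ∂h/∂y = +0.01510 (det = 16900).
Flow = −∇h = (-0.0007278 east, -0.01510 north), which points south.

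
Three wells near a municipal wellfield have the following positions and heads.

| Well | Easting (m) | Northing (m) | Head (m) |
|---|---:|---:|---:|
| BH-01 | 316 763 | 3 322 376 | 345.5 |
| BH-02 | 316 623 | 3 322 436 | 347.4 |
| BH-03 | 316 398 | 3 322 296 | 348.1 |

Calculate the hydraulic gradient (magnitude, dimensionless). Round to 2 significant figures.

0.014

Taking BH-01 as reference: BH-02−BH-01 = (-140, 60, +1.9); BH-03−BH-01 = (-365, -80, +2.6).
Determinant of the coordinate differences = (-140)·(-80) − (-365)·60 = 33100.
∂h/∂x = [(+1.9)·(-80) − (+2.6)·60] / 33100 = -0.009305
∂h/∂y = [(-140)·(+2.6) − (-365)·(+1.9)] / 33100 = +0.009955
|∇h| = √(-0.009305² + 0.009955²) = 0.01363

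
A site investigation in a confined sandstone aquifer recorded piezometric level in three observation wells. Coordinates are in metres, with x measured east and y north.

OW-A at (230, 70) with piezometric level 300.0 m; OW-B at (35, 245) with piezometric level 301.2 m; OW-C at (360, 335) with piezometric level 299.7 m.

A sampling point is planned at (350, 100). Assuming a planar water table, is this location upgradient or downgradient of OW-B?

Three-point gradient (reference OW-A): Δ to OW-B = (-195, 175, +1.2), Δ to OW-C = (130, 265, -0.3).
∂h/∂x = -0.004978, ∂h/∂y = +0.001310 (det = -74425).
Head at (350, 100) = 300.0 + (-0.004978)·(120) + (+0.001310)·(30) = 299.44 m.
That is lower than the 301.2 m at OW-B, so the point is downgradient.

downgradient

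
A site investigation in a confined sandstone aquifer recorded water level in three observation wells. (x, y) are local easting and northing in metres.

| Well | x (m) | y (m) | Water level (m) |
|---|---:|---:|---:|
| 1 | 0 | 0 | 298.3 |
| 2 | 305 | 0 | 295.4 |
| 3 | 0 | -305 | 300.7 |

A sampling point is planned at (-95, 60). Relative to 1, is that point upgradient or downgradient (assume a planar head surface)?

∂h/∂x = (295.4 − 298.3) / (305 − 0) = -0.009508
∂h/∂y = (300.7 − 298.3) / (-305 − 0) = -0.007869
Head at (-95, 60) = 298.3 + (-0.009508)·(-95) + (-0.007869)·(60) = 298.73 m.
That is higher than the 298.3 m at 1, so the point is upgradient.

upgradient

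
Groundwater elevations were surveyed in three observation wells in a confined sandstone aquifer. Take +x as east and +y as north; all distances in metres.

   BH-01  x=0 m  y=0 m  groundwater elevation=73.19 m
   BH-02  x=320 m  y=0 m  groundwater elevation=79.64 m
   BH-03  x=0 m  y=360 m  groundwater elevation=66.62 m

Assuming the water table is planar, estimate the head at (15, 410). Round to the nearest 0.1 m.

66.0 m

∂h/∂x = (79.64 − 73.19) / (320 − 0) = +0.02016
∂h/∂y = (66.62 − 73.19) / (360 − 0) = -0.01825
h(15, 410) = 73.19 + (+0.02016)·(15) + (-0.01825)·(410) = 73.19 +0.302 -7.482 = 66.010 m.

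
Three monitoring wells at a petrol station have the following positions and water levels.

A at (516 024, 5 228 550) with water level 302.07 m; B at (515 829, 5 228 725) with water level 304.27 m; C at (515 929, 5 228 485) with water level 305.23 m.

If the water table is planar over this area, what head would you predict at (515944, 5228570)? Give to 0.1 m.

Differences from A: to B (Δx, Δy, Δh) = (-195, 175, +2.20); to C = (-95, -65, +3.16).
Determinant of the coordinate differences = (-195)·(-65) − (-95)·175 = 29300.
∂h/∂x = [(+2.20)·(-65) − (+3.16)·175] / 29300 = -0.02375
∂h/∂y = [(-195)·(+3.16) − (-95)·(+2.20)] / 29300 = -0.01390
h(515944, 5228570) = 302.07 + (-0.02375)·(-80) + (-0.01390)·(20) = 302.07 +1.900 -0.278 = 303.692 m.

303.7 m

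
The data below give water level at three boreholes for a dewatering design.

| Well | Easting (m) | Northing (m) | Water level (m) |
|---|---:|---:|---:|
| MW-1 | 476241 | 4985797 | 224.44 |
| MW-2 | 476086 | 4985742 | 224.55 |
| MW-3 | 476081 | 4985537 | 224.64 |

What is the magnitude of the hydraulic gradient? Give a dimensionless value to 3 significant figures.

With h = a·x + b·y + c and MW-1 as origin, the differences give:
  (-155)·a + (-55)·b = +0.11
  (-160)·a + (-260)·b = +0.20
Eliminate b (×(-260) and ×(-55), subtract): 31500·a = -17.600 → a = ∂h/∂x = -0.0005587
Back-substitute: b = ∂h/∂y = -0.0004254.
|∇h| = √(-0.0005587² + -0.0004254²) = 0.0007022

0.000702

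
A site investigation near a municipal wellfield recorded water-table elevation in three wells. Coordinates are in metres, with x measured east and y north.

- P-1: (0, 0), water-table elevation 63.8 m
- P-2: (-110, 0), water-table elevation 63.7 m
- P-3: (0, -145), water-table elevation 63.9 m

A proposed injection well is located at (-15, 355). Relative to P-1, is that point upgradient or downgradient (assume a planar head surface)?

downgradient

∂h/∂x = (63.7 − 63.8) / (-110 − 0) = +0.0009091
∂h/∂y = (63.9 − 63.8) / (-145 − 0) = -0.0006897
Head at (-15, 355) = 63.8 + (+0.0009091)·(-15) + (-0.0006897)·(355) = 63.54 m.
That is lower than the 63.8 m at P-1, so the point is downgradient.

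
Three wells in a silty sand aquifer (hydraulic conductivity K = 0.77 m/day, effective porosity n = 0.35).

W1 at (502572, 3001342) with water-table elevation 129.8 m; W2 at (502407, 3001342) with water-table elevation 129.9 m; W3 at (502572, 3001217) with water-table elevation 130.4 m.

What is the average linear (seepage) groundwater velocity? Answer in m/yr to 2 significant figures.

∂h/∂x = (129.9 − 129.8) / (502407 − 502572) = -0.0006061
∂h/∂y = (130.4 − 129.8) / (3001217 − 3001342) = -0.004800
|∇h| = √(-0.0006061² + -0.004800²) = 0.004838
Seepage velocity v = K·i/n = 0.77 × 0.004838 / 0.35 = 0.01064 m/day = 3.886 m/yr.

3.9 m/yr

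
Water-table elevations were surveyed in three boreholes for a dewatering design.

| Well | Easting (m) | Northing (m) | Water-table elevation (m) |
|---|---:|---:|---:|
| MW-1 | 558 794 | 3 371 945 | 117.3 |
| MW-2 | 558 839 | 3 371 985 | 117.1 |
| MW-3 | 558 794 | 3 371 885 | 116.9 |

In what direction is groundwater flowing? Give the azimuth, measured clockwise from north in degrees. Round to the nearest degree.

123°

With h = a·x + b·y + c and MW-1 as origin, the differences give:
  45·a + 40·b = -0.2
  0·a + (-60)·b = -0.4
Eliminate b (×(-60) and ×40, subtract): -2700·a = 28.00 → a = ∂h/∂x = -0.01037
Back-substitute: b = ∂h/∂y = +0.006667.
Flow direction (−∇h) has components (+0.01037 E, -0.006667 N).
Azimuth = atan2(E, N) = atan2(+0.01037, -0.006667) = 122.7° ≈ 123°.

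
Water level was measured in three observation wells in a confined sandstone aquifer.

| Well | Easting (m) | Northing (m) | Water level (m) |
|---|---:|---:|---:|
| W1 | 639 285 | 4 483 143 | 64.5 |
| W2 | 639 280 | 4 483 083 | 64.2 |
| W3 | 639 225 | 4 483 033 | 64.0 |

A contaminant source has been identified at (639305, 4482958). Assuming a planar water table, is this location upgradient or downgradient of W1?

downgradient

Differences from W1: to W2 (Δx, Δy, Δh) = (-5, -60, -0.3); to W3 = (-60, -110, -0.5).
Determinant of the coordinate differences = (-5)·(-110) − (-60)·(-60) = -3050.
∂h/∂x = [(-0.3)·(-110) − (-0.5)·(-60)] / -3050 = -0.0009836
∂h/∂y = [(-5)·(-0.5) − (-60)·(-0.3)] / -3050 = +0.005082
Head at (639305, 4482958) = 64.5 + (-0.0009836)·(20) + (+0.005082)·(-185) = 63.54 m.
That is lower than the 64.5 m at W1, so the point is downgradient.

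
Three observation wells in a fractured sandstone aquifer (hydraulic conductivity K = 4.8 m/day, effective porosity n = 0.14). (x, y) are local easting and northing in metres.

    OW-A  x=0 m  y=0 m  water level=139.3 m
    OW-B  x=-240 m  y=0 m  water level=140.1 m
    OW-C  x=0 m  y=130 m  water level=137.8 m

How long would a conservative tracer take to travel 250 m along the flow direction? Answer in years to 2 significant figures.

1.7 years

∂h/∂x = (140.1 − 139.3) / (-240 − 0) = -0.003333
∂h/∂y = (137.8 − 139.3) / (130 − 0) = -0.01154
|∇h| = √(-0.003333² + -0.01154²) = 0.01201
Seepage velocity v = K·i/n = 4.8 × 0.01201 / 0.14 = 0.4118 m/day.
t = 250 / 0.4118 = 607.1 days = 1.66 years.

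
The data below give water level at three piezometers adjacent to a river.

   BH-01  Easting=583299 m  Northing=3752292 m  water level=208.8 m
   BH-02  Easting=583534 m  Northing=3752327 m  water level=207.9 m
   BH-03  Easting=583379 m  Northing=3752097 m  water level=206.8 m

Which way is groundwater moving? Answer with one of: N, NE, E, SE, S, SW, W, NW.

SE

With h = a·x + b·y + c and BH-01 as origin, the differences give:
  235·a + 35·b = -0.9
  80·a + (-195)·b = -2.0
Eliminate b (×(-195) and ×35, subtract): -48625·a = 245.50 → a = ∂h/∂x = -0.005049
Back-substitute: b = ∂h/∂y = +0.008185.
Flow = −∇h = (+0.005049 east, -0.008185 north), which points southeast.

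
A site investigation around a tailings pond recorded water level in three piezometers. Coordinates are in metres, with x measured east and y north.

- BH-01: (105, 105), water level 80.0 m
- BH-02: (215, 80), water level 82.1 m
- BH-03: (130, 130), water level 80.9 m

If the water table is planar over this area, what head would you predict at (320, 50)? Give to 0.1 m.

84.0 m

Three-point gradient (reference BH-01): Δ to BH-02 = (110, -25, +2.1), Δ to BH-03 = (25, 25, +0.9).
∂h/∂x = +0.02222, ∂h/∂y = +0.01378 (det = 3375).
h(320, 50) = 80.0 + (+0.02222)·(215) + (+0.01378)·(-55) = 80.0 +4.778 -0.758 = 84.020 m.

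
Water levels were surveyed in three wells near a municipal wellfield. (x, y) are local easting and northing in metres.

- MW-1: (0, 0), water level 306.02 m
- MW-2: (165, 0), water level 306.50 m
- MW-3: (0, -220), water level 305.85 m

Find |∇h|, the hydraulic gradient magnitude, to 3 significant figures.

∂h/∂x = (306.50 − 306.02) / (165 − 0) = +0.002909
∂h/∂y = (305.85 − 306.02) / (-220 − 0) = +0.0007727
|∇h| = √(0.002909² + 0.0007727²) = 0.00301

0.00301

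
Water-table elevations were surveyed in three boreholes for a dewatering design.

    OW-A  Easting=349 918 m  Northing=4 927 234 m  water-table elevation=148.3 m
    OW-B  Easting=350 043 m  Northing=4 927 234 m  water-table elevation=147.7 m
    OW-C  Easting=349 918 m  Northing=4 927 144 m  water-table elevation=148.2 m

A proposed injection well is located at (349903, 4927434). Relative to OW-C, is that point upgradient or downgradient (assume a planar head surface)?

upgradient

∂h/∂x = (147.7 − 148.3) / (350043 − 349918) = -0.004800
∂h/∂y = (148.2 − 148.3) / (4927144 − 4927234) = +0.001111
Head at (349903, 4927434) = 148.3 + (-0.004800)·(-15) + (+0.001111)·(200) = 148.59 m.
That is higher than the 148.2 m at OW-C, so the point is upgradient.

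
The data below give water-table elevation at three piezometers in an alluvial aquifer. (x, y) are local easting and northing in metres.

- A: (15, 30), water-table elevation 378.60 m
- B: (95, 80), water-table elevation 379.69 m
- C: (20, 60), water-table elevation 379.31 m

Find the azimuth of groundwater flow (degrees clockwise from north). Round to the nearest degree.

Three-point gradient (reference A): Δ to B = (80, 50, +1.09), Δ to C = (5, 30, +0.71).
∂h/∂x = -0.001302, ∂h/∂y = +0.02388 (det = 2150).
Flow direction (−∇h) has components (+0.001302 E, -0.02388 N).
Azimuth = atan2(E, N) = atan2(+0.001302, -0.02388) = 176.9° ≈ 177°.

177°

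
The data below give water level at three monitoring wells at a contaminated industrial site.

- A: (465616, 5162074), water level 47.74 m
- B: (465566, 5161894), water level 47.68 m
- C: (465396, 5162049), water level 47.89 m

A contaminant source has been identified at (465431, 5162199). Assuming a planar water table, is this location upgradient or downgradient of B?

Differences from A: to B (Δx, Δy, Δh) = (-50, -180, -0.06); to C = (-220, -25, +0.15).
Solve a·Δx + b·Δy = Δh: det = (-50)·(-25) − (-220)·(-180) = -38350.
∂h/∂x = [(-0.06)·(-25) − (+0.15)·(-180)] / -38350 = -0.0007432
∂h/∂y = [(-50)·(+0.15) − (-220)·(-0.06)] / -38350 = +0.0005398
Head at (465431, 5162199) = 47.74 + (-0.0007432)·(-185) + (+0.0005398)·(125) = 47.94 m.
That is higher than the 47.68 m at B, so the point is upgradient.

upgradient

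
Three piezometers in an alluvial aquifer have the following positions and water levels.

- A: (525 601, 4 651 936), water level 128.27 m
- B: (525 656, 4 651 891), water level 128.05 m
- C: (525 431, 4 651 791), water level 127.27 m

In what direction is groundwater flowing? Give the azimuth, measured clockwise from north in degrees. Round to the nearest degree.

188°

With h = a·x + b·y + c and A as origin, the differences give:
  55·a + (-45)·b = -0.22
  (-170)·a + (-145)·b = -1.00
Eliminate b (×(-145) and ×(-45), subtract): -15625·a = -13.100 → a = ∂h/∂x = +0.0008384
Back-substitute: b = ∂h/∂y = +0.005914.
Flow direction (−∇h) has components (-0.0008384 E, -0.005914 N).
Azimuth = atan2(E, N) = atan2(-0.0008384, -0.005914) = 188.1° ≈ 188°.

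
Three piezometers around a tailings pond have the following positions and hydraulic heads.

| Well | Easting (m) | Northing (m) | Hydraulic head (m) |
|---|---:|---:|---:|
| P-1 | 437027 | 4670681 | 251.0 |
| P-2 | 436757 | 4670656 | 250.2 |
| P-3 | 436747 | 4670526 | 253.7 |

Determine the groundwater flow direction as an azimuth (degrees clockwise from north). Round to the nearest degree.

349°

Differences from P-1: to P-2 (Δx, Δy, Δh) = (-270, -25, -0.8); to P-3 = (-280, -155, +2.7).
Solve a·Δx + b·Δy = Δh: det = (-270)·(-155) − (-280)·(-25) = 34850.
∂h/∂x = [(-0.8)·(-155) − (+2.7)·(-25)] / 34850 = +0.005495
∂h/∂y = [(-270)·(+2.7) − (-280)·(-0.8)] / 34850 = -0.02735
Flow direction (−∇h) has components (-0.005495 E, +0.02735 N).
Azimuth = atan2(E, N) = atan2(-0.005495, +0.02735) = 348.6° ≈ 349°.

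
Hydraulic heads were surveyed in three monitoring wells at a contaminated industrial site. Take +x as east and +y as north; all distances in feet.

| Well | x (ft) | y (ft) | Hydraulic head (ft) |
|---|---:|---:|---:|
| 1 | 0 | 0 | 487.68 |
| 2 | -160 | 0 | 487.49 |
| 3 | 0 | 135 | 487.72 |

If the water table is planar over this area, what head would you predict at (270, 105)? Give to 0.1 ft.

488.0 ft

∂h/∂x = (487.49 − 487.68) / (-160 − 0) = +0.001187
∂h/∂y = (487.72 − 487.68) / (135 − 0) = +0.0002963
h(270, 105) = 487.68 + (+0.001187)·(270) + (+0.0002963)·(105) = 487.68 +0.321 +0.031 = 488.032 ft.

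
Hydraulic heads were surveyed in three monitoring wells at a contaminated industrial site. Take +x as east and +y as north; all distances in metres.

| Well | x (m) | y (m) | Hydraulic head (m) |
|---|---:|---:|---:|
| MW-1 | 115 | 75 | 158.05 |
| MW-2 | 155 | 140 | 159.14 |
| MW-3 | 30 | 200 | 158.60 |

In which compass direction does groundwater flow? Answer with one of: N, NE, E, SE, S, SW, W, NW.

SW

Taking MW-1 as reference: MW-2−MW-1 = (40, 65, +1.09); MW-3−MW-1 = (-85, 125, +0.55).
Solve a·Δx + b·Δy = Δh: det = 40·125 − (-85)·65 = 10525.
∂h/∂x = [(+1.09)·125 − (+0.55)·65] / 10525 = +0.009549
∂h/∂y = [40·(+0.55) − (-85)·(+1.09)] / 10525 = +0.01089
Flow = −∇h = (-0.009549 east, -0.01089 north), which points southwest.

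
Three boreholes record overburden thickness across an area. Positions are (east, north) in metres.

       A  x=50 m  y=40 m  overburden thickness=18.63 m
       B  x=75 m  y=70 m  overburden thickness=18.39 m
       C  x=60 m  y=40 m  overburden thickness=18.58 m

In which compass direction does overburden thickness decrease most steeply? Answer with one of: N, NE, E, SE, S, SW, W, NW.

Differences from A: to B (Δx, Δy, Δh) = (25, 30, -0.24); to C = (10, 0, -0.05).
Solve a·Δx + b·Δy = Δd: det = 25·0 − 10·30 = -300.
∂d/∂x = [(-0.24)·0 − (-0.05)·30] / -300 = -0.005000
∂d/∂y = [25·(-0.05) − 10·(-0.24)] / -300 = -0.003833
Steepest decrease is along −∇f = (+0.005000 E, +0.003833 N) → northeast.

NE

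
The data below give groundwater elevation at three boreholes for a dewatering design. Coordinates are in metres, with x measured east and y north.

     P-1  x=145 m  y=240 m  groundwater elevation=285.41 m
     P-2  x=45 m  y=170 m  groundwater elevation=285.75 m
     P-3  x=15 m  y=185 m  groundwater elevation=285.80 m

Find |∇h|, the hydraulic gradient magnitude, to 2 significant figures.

Differences from P-1: to P-2 (Δx, Δy, Δh) = (-100, -70, +0.34); to P-3 = (-130, -55, +0.39).
Solve a·Δx + b·Δy = Δh: det = (-100)·(-55) − (-130)·(-70) = -3600.
∂h/∂x = [(+0.34)·(-55) − (+0.39)·(-70)] / -3600 = -0.002389
∂h/∂y = [(-100)·(+0.39) − (-130)·(+0.34)] / -3600 = -0.001444
|∇h| = √(-0.002389² + -0.001444²) = 0.002791

0.0028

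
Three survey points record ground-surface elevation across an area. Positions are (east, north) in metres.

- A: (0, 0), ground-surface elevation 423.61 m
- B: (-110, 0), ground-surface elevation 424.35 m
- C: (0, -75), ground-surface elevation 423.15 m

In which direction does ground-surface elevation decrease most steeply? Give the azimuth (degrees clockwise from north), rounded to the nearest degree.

∂z/∂x = (424.35 − 423.61) / (-110 − 0) = -0.006727
∂z/∂y = (423.15 − 423.61) / (-75 − 0) = +0.006133
Steepest decrease is along −∇f: components (+0.006727 E, -0.006133 N).
Azimuth = atan2(+0.006727, -0.006133) = 132.4° ≈ 132°.

132°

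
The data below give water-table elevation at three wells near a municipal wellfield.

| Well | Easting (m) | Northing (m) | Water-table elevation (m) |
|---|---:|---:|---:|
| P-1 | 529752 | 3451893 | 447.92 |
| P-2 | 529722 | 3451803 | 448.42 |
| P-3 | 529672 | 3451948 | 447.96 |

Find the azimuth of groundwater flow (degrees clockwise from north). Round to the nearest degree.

With h = a·x + b·y + c and P-1 as origin, the differences give:
  (-30)·a + (-90)·b = +0.50
  (-80)·a + 55·b = +0.04
Eliminate b (×55 and ×(-90), subtract): -8850·a = 31.100 → a = ∂h/∂x = -0.003514
Back-substitute: b = ∂h/∂y = -0.004384.
Flow direction (−∇h) has components (+0.003514 E, +0.004384 N).
Azimuth = atan2(E, N) = atan2(+0.003514, +0.004384) = 38.7° ≈ 039°.

039°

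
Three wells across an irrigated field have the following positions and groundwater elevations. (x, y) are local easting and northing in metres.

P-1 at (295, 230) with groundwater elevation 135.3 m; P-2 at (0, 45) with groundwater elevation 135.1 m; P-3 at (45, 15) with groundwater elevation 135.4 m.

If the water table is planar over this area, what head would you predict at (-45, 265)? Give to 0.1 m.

133.9 m

Taking P-1 as reference: P-2−P-1 = (-295, -185, -0.2); P-3−P-1 = (-250, -215, +0.1).
Determinant of the coordinate differences = (-295)·(-215) − (-250)·(-185) = 17175.
∂h/∂x = [(-0.2)·(-215) − (+0.1)·(-185)] / 17175 = +0.003581
∂h/∂y = [(-295)·(+0.1) − (-250)·(-0.2)] / 17175 = -0.004629
h(-45, 265) = 135.3 + (+0.003581)·(-340) + (-0.004629)·(35) = 135.3 -1.217 -0.162 = 133.921 m.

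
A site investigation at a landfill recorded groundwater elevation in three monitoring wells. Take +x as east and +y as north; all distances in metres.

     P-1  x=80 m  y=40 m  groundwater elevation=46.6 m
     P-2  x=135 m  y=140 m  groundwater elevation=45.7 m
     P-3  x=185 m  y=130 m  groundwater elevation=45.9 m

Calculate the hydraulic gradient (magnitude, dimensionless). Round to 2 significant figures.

Differences from P-1: to P-2 (Δx, Δy, Δh) = (55, 100, -0.9); to P-3 = (105, 90, -0.7).
Solve a·Δx + b·Δy = Δh: det = 55·90 − 105·100 = -5550.
∂h/∂x = [(-0.9)·90 − (-0.7)·100] / -5550 = +0.001982
∂h/∂y = [55·(-0.7) − 105·(-0.9)] / -5550 = -0.01009
|∇h| = √(0.001982² + -0.01009²) = 0.01028

0.010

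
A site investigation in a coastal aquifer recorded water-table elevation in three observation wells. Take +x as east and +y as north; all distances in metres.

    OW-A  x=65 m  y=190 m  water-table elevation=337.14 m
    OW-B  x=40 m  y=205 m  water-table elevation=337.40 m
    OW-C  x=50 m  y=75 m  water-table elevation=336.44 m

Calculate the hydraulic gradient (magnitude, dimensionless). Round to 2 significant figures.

With h = a·x + b·y + c and OW-A as origin, the differences give:
  (-25)·a + 15·b = +0.26
  (-15)·a + (-115)·b = -0.70
Eliminate b (×(-115) and ×15, subtract): 3100·a = -19.400 → a = ∂h/∂x = -0.006258
Back-substitute: b = ∂h/∂y = +0.006903.
|∇h| = √(-0.006258² + 0.006903²) = 0.009317

0.0093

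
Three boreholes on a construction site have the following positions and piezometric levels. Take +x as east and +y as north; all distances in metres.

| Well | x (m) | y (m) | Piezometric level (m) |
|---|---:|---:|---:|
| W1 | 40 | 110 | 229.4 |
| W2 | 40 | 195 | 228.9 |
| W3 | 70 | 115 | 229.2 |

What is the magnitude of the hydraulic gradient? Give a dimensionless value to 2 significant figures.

Taking W1 as reference: W2−W1 = (0, 85, -0.5); W3−W1 = (30, 5, -0.2).
Determinant of the coordinate differences = 0·5 − 30·85 = -2550.
∂h/∂x = [(-0.5)·5 − (-0.2)·85] / -2550 = -0.005686
∂h/∂y = [0·(-0.2) − 30·(-0.5)] / -2550 = -0.005882
|∇h| = √(-0.005686² + -0.005882²) = 0.008181

0.0082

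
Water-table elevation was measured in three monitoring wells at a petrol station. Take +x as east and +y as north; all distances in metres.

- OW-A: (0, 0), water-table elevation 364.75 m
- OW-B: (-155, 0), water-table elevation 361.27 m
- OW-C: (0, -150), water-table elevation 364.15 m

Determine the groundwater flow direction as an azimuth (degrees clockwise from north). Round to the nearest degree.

∂h/∂x = (361.27 − 364.75) / (-155 − 0) = +0.02245
∂h/∂y = (364.15 − 364.75) / (-150 − 0) = +0.004000
Flow direction (−∇h) has components (-0.02245 E, -0.004000 N).
Azimuth = atan2(E, N) = atan2(-0.02245, -0.004000) = 259.9° ≈ 260°.

260°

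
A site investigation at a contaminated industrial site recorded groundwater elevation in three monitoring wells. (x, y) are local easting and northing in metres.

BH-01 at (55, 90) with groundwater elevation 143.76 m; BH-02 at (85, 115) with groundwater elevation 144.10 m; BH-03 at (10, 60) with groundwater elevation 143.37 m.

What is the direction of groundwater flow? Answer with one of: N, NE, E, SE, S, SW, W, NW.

S

With h = a·x + b·y + c and BH-01 as origin, the differences give:
  30·a + 25·b = +0.34
  (-45)·a + (-30)·b = -0.39
Eliminate b (×(-30) and ×25, subtract): 225·a = -0.450 → a = ∂h/∂x = -0.002000
Back-substitute: b = ∂h/∂y = +0.01600.
Flow = −∇h = (+0.002000 east, -0.01600 north), which points south.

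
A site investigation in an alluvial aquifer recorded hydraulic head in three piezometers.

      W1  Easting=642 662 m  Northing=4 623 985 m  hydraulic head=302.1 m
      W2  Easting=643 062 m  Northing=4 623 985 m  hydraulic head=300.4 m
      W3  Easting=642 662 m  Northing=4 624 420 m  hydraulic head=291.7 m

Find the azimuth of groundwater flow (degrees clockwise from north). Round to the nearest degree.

010°

∂h/∂x = (300.4 − 302.1) / (643062 − 642662) = -0.004250
∂h/∂y = (291.7 − 302.1) / (4624420 − 4623985) = -0.02391
Flow direction (−∇h) has components (+0.004250 E, +0.02391 N).
Azimuth = atan2(E, N) = atan2(+0.004250, +0.02391) = 10.1° ≈ 010°.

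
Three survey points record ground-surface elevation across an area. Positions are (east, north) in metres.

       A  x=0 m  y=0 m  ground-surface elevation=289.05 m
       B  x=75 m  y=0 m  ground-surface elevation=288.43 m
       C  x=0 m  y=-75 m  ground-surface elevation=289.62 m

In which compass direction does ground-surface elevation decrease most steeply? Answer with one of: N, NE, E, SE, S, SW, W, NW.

NE

∂z/∂x = (288.43 − 289.05) / (75 − 0) = -0.008267
∂z/∂y = (289.62 − 289.05) / (-75 − 0) = -0.007600
Steepest decrease is along −∇f = (+0.008267 E, +0.007600 N) → northeast.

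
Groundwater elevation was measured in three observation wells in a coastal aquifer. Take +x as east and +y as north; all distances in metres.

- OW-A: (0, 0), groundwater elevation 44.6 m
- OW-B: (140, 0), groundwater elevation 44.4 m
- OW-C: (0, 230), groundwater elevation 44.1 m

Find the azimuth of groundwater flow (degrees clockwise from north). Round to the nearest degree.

∂h/∂x = (44.4 − 44.6) / (140 − 0) = -0.001429
∂h/∂y = (44.1 − 44.6) / (230 − 0) = -0.002174
Flow direction (−∇h) has components (+0.001429 E, +0.002174 N).
Azimuth = atan2(E, N) = atan2(+0.001429, +0.002174) = 33.3° ≈ 033°.

033°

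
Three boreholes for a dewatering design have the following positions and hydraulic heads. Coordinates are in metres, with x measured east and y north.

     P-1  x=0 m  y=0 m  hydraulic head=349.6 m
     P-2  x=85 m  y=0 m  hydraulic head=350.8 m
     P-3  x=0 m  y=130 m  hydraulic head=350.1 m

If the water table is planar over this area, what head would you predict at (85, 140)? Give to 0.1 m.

∂h/∂x = (350.8 − 349.6) / (85 − 0) = +0.01412
∂h/∂y = (350.1 − 349.6) / (130 − 0) = +0.003846
h(85, 140) = 349.6 + (+0.01412)·(85) + (+0.003846)·(140) = 349.6 +1.200 +0.538 = 351.338 m.

351.3 m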